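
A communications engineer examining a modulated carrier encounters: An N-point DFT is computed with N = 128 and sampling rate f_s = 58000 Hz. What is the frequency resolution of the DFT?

DFT frequency resolution = f_s / N
= 58000 / 128 = 3625/8 Hz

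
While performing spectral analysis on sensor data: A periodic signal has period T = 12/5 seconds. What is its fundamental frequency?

The fundamental frequency is the reciprocal of the period.
f = 1/T = 1/(12/5) = 5/12 Hz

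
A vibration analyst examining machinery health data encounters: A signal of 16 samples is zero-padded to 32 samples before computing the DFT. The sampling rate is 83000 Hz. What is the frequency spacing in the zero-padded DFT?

Original DFT: N = 16, resolution = f_s/N = 83000/16 = 10375/2 Hz
Zero-padded DFT: N = 32, resolution = f_s/N = 83000/32 = 10375/4 Hz
Zero-padding interpolates the spectrum (finer frequency grid)
but does NOT improve the true spectral resolution (ability to resolve close frequencies).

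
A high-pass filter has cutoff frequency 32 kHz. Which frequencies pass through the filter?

A high-pass filter passes all frequencies above the cutoff frequency 32 kHz and attenuates lower frequencies.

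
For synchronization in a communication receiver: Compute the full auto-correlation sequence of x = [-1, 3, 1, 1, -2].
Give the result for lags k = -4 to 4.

r_xx[k] = sum_m x[m]*x[m+k], indexed from 0, for k = -4 to 4:
  r_xx[-4] = x[4]*x[0] = 2
  r_xx[-3] = x[3]*x[0] + x[4]*x[1] = -7
  r_xx[-2] = x[2]*x[0] + x[3]*x[1] + x[4]*x[2] = 0
  r_xx[-1] = x[1]*x[0] + x[2]*x[1] + x[3]*x[2] + x[4]*x[3] = -1
  r_xx[0] = x[0]*x[0] + x[1]*x[1] + x[2]*x[2] + x[3]*x[3] + x[4]*x[4] = 16
  r_xx[1] = x[0]*x[1] + x[1]*x[2] + x[2]*x[3] + x[3]*x[4] = -1
  r_xx[2] = x[0]*x[2] + x[1]*x[3] + x[2]*x[4] = 0
  r_xx[3] = x[0]*x[3] + x[1]*x[4] = -7
  r_xx[4] = x[0]*x[4] = 2
r_xx = [2, -7, 0, -1, 16, -1, 0, -7, 2]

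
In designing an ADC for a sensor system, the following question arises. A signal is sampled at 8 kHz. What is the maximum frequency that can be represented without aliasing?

The maximum frequency that can be represented without aliasing
is the Nyquist frequency: f_max = f_s / 2 = 8 kHz / 2 = 4 kHz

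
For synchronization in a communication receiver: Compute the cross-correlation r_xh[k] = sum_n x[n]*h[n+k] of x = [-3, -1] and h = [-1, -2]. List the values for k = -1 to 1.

Both sequences indexed from 0 and zero outside their support.
Lags with overlap: k = -1 to 1.
  r_xh[-1] = x[1]*h[0] = 1
  r_xh[0] = x[0]*h[0] + x[1]*h[1] = 5
  r_xh[1] = x[0]*h[1] = 6
r_xh = [1, 5, 6] (for k = -1, ..., 1)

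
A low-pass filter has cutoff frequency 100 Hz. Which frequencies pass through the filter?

A low-pass filter passes all frequencies below the cutoff frequency 100 Hz and attenuates higher frequencies.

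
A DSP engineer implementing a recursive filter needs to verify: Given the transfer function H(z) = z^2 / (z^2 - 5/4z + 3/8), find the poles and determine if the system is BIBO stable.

Poles are roots of the denominator: z^2 - 5/4z + 3/8 = 0.
Quadratic formula: z = [-(-5/4) +/- sqrt((-5/4)^2 - 4*(3/8))] / 2
Discriminant = 25/16 - 3/2 = 1/16; sqrt = 1/4.
z = (5/4 +/- 1/4) / 2 => z = 3/4 or z = 1/2.
|p1| = 1/2, |p2| = 3/4.
For BIBO stability, all poles must lie inside the unit circle (|p| < 1).
System is STABLE since both |p| < 1.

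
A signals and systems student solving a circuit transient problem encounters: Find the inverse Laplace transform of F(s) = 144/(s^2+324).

Standard pair: w/(s^2+w^2) <-> sin(wt)*u(t)
Recognize w^2 = 324, so w = 18; numerator 144 = 8*18.
f(t) = 8*sin(18t)*u(t)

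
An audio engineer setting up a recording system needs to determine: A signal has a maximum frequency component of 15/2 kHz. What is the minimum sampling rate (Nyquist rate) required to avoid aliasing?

By the Nyquist-Shannon sampling theorem,
the minimum sampling rate (Nyquist rate) must be at least 2 * f_max.
Nyquist rate = 2 * 15/2 kHz = 15 kHz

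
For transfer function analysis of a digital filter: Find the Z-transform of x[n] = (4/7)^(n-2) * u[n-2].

Time-shifting property: if X(z) = Z{x[n]}, then Z{x[n-d]} = z^(-d) * X(z)
X(z) = z/(z - 4/7) for x[n] = (4/7)^n * u[n]
Z{x[n-2]} = z^(-2) * z/(z - 4/7) = z^(-1)/(z - 4/7)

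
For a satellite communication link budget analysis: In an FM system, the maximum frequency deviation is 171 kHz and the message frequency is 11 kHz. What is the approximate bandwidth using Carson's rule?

Carson's rule: BW = 2*(delta_f + f_m)
= 2*(171 + 11) kHz = 364 kHz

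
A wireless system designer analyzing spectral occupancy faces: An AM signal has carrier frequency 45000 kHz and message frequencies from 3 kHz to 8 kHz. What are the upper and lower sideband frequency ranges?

Upper sideband (USB) = fc + [fm_low, fm_high] = 45000 + [3, 8] = [45003, 45008] kHz
Lower sideband (LSB) = fc - [fm_high, fm_low] = 45000 - [8, 3] = [44992, 44997] kHz
Total occupied spectrum: 44992 kHz to 45008 kHz (plus carrier at 45000 kHz)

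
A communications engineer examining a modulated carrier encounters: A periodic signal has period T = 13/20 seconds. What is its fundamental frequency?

The fundamental frequency is the reciprocal of the period.
f = 1/T = 1/(13/20) = 20/13 Hz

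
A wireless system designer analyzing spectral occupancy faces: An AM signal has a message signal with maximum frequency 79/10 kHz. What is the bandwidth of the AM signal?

In AM (double-sideband), the bandwidth is twice the message frequency.
BW = 2 * f_m = 2 * 79/10 kHz = 79/5 kHz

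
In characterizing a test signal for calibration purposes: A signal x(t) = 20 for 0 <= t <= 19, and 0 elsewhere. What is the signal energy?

Energy = integral of |x(t)|^2 dt over the signal duration
= 20^2 * 19 = 400 * 19 = 7600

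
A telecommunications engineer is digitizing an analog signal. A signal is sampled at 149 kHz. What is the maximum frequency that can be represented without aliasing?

The maximum frequency that can be represented without aliasing
is the Nyquist frequency: f_max = f_s / 2 = 149 kHz / 2 = 149/2 kHz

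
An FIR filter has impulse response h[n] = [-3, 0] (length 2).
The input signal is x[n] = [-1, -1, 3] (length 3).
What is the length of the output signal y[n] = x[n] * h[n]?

For linear convolution, the output length is:
len(y) = len(x) + len(h) - 1 = 3 + 2 - 1 = 4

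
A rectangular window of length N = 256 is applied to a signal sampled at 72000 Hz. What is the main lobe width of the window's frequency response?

For a rectangular window of length N,
the main lobe width in frequency is 2*f_s/N.
= 2*72000/256 = 1125/2 Hz
This determines the minimum frequency separation for resolving two sinusoids.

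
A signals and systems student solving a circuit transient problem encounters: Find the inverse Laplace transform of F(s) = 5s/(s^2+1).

Standard pair: s/(s^2+w^2) <-> cos(wt)*u(t)
With k=5, w=1: f(t) = 5*cos(t)*u(t)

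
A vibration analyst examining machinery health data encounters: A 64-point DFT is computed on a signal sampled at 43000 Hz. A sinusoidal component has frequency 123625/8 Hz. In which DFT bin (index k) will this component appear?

DFT frequency resolution = f_s/N = 43000/64 = 5375/8 Hz
Bin index k = f_signal / resolution = 123625/8 / 5375/8 = 23
The signal frequency 123625/8 Hz falls in DFT bin k = 23.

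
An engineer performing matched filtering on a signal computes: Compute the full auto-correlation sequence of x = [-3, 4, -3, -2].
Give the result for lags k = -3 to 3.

r_xx[k] = sum_m x[m]*x[m+k], indexed from 0, for k = -3 to 3:
  r_xx[-3] = x[3]*x[0] = 6
  r_xx[-2] = x[2]*x[0] + x[3]*x[1] = 1
  r_xx[-1] = x[1]*x[0] + x[2]*x[1] + x[3]*x[2] = -18
  r_xx[0] = x[0]*x[0] + x[1]*x[1] + x[2]*x[2] + x[3]*x[3] = 38
  r_xx[1] = x[0]*x[1] + x[1]*x[2] + x[2]*x[3] = -18
  r_xx[2] = x[0]*x[2] + x[1]*x[3] = 1
  r_xx[3] = x[0]*x[3] = 6
r_xx = [6, 1, -18, 38, -18, 1, 6]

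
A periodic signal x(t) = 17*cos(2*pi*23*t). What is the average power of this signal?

Average power of A*cos(wt) is A^2/2.
P = 17^2 / 2 = 289/2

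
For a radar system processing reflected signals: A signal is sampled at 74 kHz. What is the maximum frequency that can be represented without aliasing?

The maximum frequency that can be represented without aliasing
is the Nyquist frequency: f_max = f_s / 2 = 74 kHz / 2 = 37 kHz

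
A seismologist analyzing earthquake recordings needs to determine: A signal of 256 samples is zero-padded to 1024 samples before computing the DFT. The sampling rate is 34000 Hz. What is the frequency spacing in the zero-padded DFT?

Original DFT: N = 256, resolution = f_s/N = 34000/256 = 2125/16 Hz
Zero-padded DFT: N = 1024, resolution = f_s/N = 34000/1024 = 2125/64 Hz
Zero-padding interpolates the spectrum (finer frequency grid)
but does NOT improve the true spectral resolution (ability to resolve close frequencies).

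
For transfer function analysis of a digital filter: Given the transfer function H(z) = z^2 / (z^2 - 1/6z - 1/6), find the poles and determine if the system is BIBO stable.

Poles are roots of the denominator: z^2 - 1/6z - 1/6 = 0.
Quadratic formula: z = [-(-1/6) +/- sqrt((-1/6)^2 - 4*(-1/6))] / 2
Discriminant = 1/36 + 2/3 = 25/36; sqrt = 5/6.
z = (1/6 +/- 5/6) / 2 => z = 1/2 or z = -1/3.
|p1| = 1/2, |p2| = 1/3.
For BIBO stability, all poles must lie inside the unit circle (|p| < 1).
System is STABLE since both |p| < 1.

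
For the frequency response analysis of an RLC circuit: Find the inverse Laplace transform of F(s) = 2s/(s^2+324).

Standard pair: s/(s^2+w^2) <-> cos(wt)*u(t)
With k=2, w=18: f(t) = 2*cos(18t)*u(t)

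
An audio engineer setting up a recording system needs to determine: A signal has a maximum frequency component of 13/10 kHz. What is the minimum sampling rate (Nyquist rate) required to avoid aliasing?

By the Nyquist-Shannon sampling theorem,
the minimum sampling rate (Nyquist rate) must be at least 2 * f_max.
Nyquist rate = 2 * 13/10 kHz = 13/5 kHz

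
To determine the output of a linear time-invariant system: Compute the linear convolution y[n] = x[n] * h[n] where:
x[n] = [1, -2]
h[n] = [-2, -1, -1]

y[n] = sum_k x[k]*h[n-k]. Output length = len(x) + len(h) - 1 = 2 + 3 - 1 = 4.
y[0] = 1*-2 = -2
y[1] = -2*-2 + 1*-1 = 3
y[2] = -2*-1 + 1*-1 = 1
y[3] = -2*-1 = 2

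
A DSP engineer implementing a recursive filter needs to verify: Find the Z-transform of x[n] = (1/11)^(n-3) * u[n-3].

Time-shifting property: if X(z) = Z{x[n]}, then Z{x[n-d]} = z^(-d) * X(z)
X(z) = z/(z - 1/11) for x[n] = (1/11)^n * u[n]
Z{x[n-3]} = z^(-3) * z/(z - 1/11) = z^(-2)/(z - 1/11)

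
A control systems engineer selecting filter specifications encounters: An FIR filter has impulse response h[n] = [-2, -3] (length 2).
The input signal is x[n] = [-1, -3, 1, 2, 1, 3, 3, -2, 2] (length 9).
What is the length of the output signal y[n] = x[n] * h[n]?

For linear convolution, the output length is:
len(y) = len(x) + len(h) - 1 = 9 + 2 - 1 = 10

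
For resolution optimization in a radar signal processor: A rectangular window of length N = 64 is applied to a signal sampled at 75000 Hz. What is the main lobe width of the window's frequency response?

For a rectangular window of length N,
the main lobe width in frequency is 2*f_s/N.
= 2*75000/64 = 9375/4 Hz
This determines the minimum frequency separation for resolving two sinusoids.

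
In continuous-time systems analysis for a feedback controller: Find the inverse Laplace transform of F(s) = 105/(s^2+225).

Standard pair: w/(s^2+w^2) <-> sin(wt)*u(t)
Recognize w^2 = 225, so w = 15; numerator 105 = 7*15.
f(t) = 7*sin(15t)*u(t)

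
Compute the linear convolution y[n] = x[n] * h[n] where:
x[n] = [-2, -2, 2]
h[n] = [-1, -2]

y[n] = sum_k x[k]*h[n-k]. Output length = len(x) + len(h) - 1 = 3 + 2 - 1 = 4.
y[0] = -2*-1 = 2
y[1] = -2*-1 + -2*-2 = 6
y[2] = 2*-1 + -2*-2 = 2
y[3] = 2*-2 = -4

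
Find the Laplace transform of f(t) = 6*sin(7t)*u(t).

Standard pair: sin(wt)*u(t) <-> w/(s^2+w^2)
With w = 7: L{6*sin(7t)*u(t)} = 42/(s^2+49)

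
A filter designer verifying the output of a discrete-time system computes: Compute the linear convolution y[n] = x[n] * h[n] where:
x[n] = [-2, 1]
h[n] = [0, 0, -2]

y[n] = sum_k x[k]*h[n-k]. Output length = len(x) + len(h) - 1 = 2 + 3 - 1 = 4.
y[0] = -2*0 = 0
y[1] = 1*0 + -2*0 = 0
y[2] = 1*0 + -2*-2 = 4
y[3] = 1*-2 = -2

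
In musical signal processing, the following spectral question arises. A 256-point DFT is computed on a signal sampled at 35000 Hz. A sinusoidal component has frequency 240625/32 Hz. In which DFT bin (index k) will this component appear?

DFT frequency resolution = f_s/N = 35000/256 = 4375/32 Hz
Bin index k = f_signal / resolution = 240625/32 / 4375/32 = 55
The signal frequency 240625/32 Hz falls in DFT bin k = 55.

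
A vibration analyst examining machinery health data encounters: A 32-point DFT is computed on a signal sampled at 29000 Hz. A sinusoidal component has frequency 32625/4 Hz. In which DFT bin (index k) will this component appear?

DFT frequency resolution = f_s/N = 29000/32 = 3625/4 Hz
Bin index k = f_signal / resolution = 32625/4 / 3625/4 = 9
The signal frequency 32625/4 Hz falls in DFT bin k = 9.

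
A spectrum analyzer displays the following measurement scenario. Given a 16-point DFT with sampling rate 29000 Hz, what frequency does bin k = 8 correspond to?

The frequency of DFT bin k is: f_k = k * f_s / N
f_8 = 8 * 29000 / 16 = 14500 Hz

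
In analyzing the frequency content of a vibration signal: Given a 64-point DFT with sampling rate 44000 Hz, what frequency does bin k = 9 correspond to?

The frequency of DFT bin k is: f_k = k * f_s / N
f_9 = 9 * 44000 / 64 = 12375/2 Hz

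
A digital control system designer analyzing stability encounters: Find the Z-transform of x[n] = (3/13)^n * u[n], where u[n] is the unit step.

The Z-transform of a^n * u[n] is z/(z-a) for |z| > |a|.
Here a = 3/13, so X(z) = z/(z - (3/13)) = 13z/(13z - 3)
ROC: |z| > 3/13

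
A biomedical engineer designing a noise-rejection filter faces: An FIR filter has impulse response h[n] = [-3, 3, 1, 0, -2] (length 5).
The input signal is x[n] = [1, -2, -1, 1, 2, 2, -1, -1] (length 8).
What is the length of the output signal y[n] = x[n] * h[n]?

For linear convolution, the output length is:
len(y) = len(x) + len(h) - 1 = 8 + 5 - 1 = 12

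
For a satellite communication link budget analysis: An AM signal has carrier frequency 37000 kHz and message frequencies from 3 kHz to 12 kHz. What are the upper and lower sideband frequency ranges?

Upper sideband (USB) = fc + [fm_low, fm_high] = 37000 + [3, 12] = [37003, 37012] kHz
Lower sideband (LSB) = fc - [fm_high, fm_low] = 37000 - [12, 3] = [36988, 36997] kHz
Total occupied spectrum: 36988 kHz to 37012 kHz (plus carrier at 37000 kHz)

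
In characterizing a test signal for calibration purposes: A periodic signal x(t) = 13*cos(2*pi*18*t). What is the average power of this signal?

Average power of A*cos(wt) is A^2/2.
P = 13^2 / 2 = 169/2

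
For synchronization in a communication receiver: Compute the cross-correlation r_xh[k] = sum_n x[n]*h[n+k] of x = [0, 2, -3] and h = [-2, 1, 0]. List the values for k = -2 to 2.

Both sequences indexed from 0 and zero outside their support.
Lags with overlap: k = -2 to 2.
  r_xh[-2] = x[2]*h[0] = 6
  r_xh[-1] = x[1]*h[0] + x[2]*h[1] = -7
  r_xh[0] = x[0]*h[0] + x[1]*h[1] + x[2]*h[2] = 2
  r_xh[1] = x[0]*h[1] + x[1]*h[2] = 0
  r_xh[2] = x[0]*h[2] = 0
r_xh = [6, -7, 2, 0, 0] (for k = -2, ..., 2)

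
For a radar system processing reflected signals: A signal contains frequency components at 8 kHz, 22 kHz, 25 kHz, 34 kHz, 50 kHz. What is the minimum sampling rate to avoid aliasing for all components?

The highest frequency component is f_max = 50 kHz.
Nyquist rate = 2 * f_max = 2 * 50 kHz = 100 kHz.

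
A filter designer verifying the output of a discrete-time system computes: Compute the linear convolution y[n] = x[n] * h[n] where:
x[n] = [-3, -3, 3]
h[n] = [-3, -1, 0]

y[n] = sum_k x[k]*h[n-k]. Output length = len(x) + len(h) - 1 = 3 + 3 - 1 = 5.
y[0] = -3*-3 = 9
y[1] = -3*-3 + -3*-1 = 12
y[2] = 3*-3 + -3*-1 + -3*0 = -6
y[3] = 3*-1 + -3*0 = -3
y[4] = 3*0 = 0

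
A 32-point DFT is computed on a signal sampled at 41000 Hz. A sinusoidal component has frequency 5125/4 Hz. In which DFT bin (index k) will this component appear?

DFT frequency resolution = f_s/N = 41000/32 = 5125/4 Hz
Bin index k = f_signal / resolution = 5125/4 / 5125/4 = 1
The signal frequency 5125/4 Hz falls in DFT bin k = 1.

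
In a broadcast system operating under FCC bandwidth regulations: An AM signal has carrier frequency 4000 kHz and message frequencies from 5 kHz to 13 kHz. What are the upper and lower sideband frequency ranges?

Upper sideband (USB) = fc + [fm_low, fm_high] = 4000 + [5, 13] = [4005, 4013] kHz
Lower sideband (LSB) = fc - [fm_high, fm_low] = 4000 - [13, 5] = [3987, 3995] kHz
Total occupied spectrum: 3987 kHz to 4013 kHz (plus carrier at 4000 kHz)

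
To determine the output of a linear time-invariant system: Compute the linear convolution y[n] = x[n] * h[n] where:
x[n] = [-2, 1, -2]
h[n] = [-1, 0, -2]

y[n] = sum_k x[k]*h[n-k]. Output length = len(x) + len(h) - 1 = 3 + 3 - 1 = 5.
y[0] = -2*-1 = 2
y[1] = 1*-1 + -2*0 = -1
y[2] = -2*-1 + 1*0 + -2*-2 = 6
y[3] = -2*0 + 1*-2 = -2
y[4] = -2*-2 = 4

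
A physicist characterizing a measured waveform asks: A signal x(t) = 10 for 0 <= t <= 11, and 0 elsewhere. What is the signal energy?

Energy = integral of |x(t)|^2 dt over the signal duration
= 10^2 * 11 = 100 * 11 = 1100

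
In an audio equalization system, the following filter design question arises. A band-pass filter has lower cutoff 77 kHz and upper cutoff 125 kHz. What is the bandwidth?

Bandwidth = f_high - f_low
= 125 kHz - 77 kHz = 48 kHz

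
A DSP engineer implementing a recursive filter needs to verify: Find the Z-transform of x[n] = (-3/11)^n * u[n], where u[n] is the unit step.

The Z-transform of a^n * u[n] is z/(z-a) for |z| > |a|.
Here a = -3/11, so X(z) = z/(z - (-3/11)) = 11z/(11z + 3)
ROC: |z| > 3/11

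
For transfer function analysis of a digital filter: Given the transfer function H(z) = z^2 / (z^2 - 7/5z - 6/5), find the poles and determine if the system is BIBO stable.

Poles are roots of the denominator: z^2 - 7/5z - 6/5 = 0.
Quadratic formula: z = [-(-7/5) +/- sqrt((-7/5)^2 - 4*(-6/5))] / 2
Discriminant = 49/25 + 24/5 = 169/25; sqrt = 13/5.
z = (7/5 +/- 13/5) / 2 => z = 2 or z = -3/5.
|p1| = 2, |p2| = 3/5.
For BIBO stability, all poles must lie inside the unit circle (|p| < 1).
System is UNSTABLE since at least one |p| >= 1.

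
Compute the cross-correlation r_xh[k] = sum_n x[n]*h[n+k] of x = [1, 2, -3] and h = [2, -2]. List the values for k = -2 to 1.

Both sequences indexed from 0 and zero outside their support.
Lags with overlap: k = -2 to 1.
  r_xh[-2] = x[2]*h[0] = -6
  r_xh[-1] = x[1]*h[0] + x[2]*h[1] = 10
  r_xh[0] = x[0]*h[0] + x[1]*h[1] = -2
  r_xh[1] = x[0]*h[1] = -2
r_xh = [-6, 10, -2, -2] (for k = -2, ..., 1)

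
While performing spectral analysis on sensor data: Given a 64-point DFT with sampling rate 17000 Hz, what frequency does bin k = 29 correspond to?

The frequency of DFT bin k is: f_k = k * f_s / N
f_29 = 29 * 17000 / 64 = 61625/8 Hz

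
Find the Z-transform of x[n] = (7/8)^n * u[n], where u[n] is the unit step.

The Z-transform of a^n * u[n] is z/(z-a) for |z| > |a|.
Here a = 7/8, so X(z) = z/(z - (7/8)) = 8z/(8z - 7)
ROC: |z| > 7/8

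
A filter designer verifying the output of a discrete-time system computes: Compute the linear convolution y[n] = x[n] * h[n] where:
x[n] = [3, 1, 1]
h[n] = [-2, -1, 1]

y[n] = sum_k x[k]*h[n-k]. Output length = len(x) + len(h) - 1 = 3 + 3 - 1 = 5.
y[0] = 3*-2 = -6
y[1] = 1*-2 + 3*-1 = -5
y[2] = 1*-2 + 1*-1 + 3*1 = 0
y[3] = 1*-1 + 1*1 = 0
y[4] = 1*1 = 1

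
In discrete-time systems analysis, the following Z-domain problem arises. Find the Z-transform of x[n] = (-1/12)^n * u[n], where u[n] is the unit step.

The Z-transform of a^n * u[n] is z/(z-a) for |z| > |a|.
Here a = -1/12, so X(z) = z/(z - (-1/12)) = 12z/(12z + 1)
ROC: |z| > 1/12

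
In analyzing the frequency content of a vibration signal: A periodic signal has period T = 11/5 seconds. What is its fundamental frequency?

The fundamental frequency is the reciprocal of the period.
f = 1/T = 1/(11/5) = 5/11 Hz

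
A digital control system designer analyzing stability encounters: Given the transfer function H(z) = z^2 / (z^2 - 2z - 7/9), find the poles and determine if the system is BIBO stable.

Poles are roots of the denominator: z^2 - 2z - 7/9 = 0.
Quadratic formula: z = [-(-2) +/- sqrt((-2)^2 - 4*(-7/9))] / 2
Discriminant = 4 + 28/9 = 64/9; sqrt = 8/3.
z = (2 +/- 8/3) / 2 => z = 7/3 or z = -1/3.
|p1| = 7/3, |p2| = 1/3.
For BIBO stability, all poles must lie inside the unit circle (|p| < 1).
System is UNSTABLE since at least one |p| >= 1.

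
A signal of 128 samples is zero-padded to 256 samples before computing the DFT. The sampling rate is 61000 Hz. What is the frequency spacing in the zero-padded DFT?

Original DFT: N = 128, resolution = f_s/N = 61000/128 = 7625/16 Hz
Zero-padded DFT: N = 256, resolution = f_s/N = 61000/256 = 7625/32 Hz
Zero-padding interpolates the spectrum (finer frequency grid)
but does NOT improve the true spectral resolution (ability to resolve close frequencies).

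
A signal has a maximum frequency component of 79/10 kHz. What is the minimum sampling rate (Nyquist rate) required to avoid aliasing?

By the Nyquist-Shannon sampling theorem,
the minimum sampling rate (Nyquist rate) must be at least 2 * f_max.
Nyquist rate = 2 * 79/10 kHz = 79/5 kHz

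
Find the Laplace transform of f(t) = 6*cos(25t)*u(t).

Standard pair: cos(wt)*u(t) <-> s/(s^2+w^2)
With w = 25: L{6*cos(25t)*u(t)} = 6s/(s^2+625)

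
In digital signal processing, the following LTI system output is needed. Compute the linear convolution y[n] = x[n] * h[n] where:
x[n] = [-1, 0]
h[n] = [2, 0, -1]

y[n] = sum_k x[k]*h[n-k]. Output length = len(x) + len(h) - 1 = 2 + 3 - 1 = 4.
y[0] = -1*2 = -2
y[1] = 0*2 + -1*0 = 0
y[2] = 0*0 + -1*-1 = 1
y[3] = 0*-1 = 0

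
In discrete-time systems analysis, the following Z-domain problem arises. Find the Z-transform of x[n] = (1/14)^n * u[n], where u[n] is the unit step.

The Z-transform of a^n * u[n] is z/(z-a) for |z| > |a|.
Here a = 1/14, so X(z) = z/(z - (1/14)) = 14z/(14z - 1)
ROC: |z| > 1/14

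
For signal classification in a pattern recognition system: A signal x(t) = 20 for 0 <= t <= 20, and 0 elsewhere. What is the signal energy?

Energy = integral of |x(t)|^2 dt over the signal duration
= 20^2 * 20 = 400 * 20 = 8000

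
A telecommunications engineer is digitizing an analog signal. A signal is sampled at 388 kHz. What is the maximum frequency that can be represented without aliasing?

The maximum frequency that can be represented without aliasing
is the Nyquist frequency: f_max = f_s / 2 = 388 kHz / 2 = 194 kHz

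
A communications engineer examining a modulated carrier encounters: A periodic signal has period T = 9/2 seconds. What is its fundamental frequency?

The fundamental frequency is the reciprocal of the period.
f = 1/T = 1/(9/2) = 2/9 Hz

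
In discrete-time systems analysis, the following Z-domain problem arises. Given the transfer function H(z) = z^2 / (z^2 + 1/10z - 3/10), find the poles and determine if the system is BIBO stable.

Poles are roots of the denominator: z^2 + 1/10z - 3/10 = 0.
Quadratic formula: z = [-(1/10) +/- sqrt((1/10)^2 - 4*(-3/10))] / 2
Discriminant = 1/100 + 6/5 = 121/100; sqrt = 11/10.
z = (-1/10 +/- 11/10) / 2 => z = 1/2 or z = -3/5.
|p1| = 3/5, |p2| = 1/2.
For BIBO stability, all poles must lie inside the unit circle (|p| < 1).
System is STABLE since both |p| < 1.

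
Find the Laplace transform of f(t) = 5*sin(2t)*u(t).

Standard pair: sin(wt)*u(t) <-> w/(s^2+w^2)
With w = 2: L{5*sin(2t)*u(t)} = 10/(s^2+4)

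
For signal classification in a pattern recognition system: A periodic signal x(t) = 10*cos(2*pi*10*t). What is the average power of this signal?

Average power of A*cos(wt) is A^2/2.
P = 10^2 / 2 = 100/2 = 50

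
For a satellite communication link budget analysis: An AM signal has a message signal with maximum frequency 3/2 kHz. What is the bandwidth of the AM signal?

In AM (double-sideband), the bandwidth is twice the message frequency.
BW = 2 * f_m = 2 * 3/2 kHz = 3 kHz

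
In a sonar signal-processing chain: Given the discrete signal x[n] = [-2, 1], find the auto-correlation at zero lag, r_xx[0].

The auto-correlation at zero lag r_xx[0] equals the signal energy.
r_xx[0] = sum of x[n]^2 = (-2)^2 + 1^2
= 4 + 1 = 5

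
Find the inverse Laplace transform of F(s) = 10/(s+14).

Standard pair: k/(s+a) <-> k*e^(-at)*u(t)
With k=10, a=14: f(t) = 10*e^(-14t)*u(t)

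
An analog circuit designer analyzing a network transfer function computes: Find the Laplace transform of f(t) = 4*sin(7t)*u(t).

Standard pair: sin(wt)*u(t) <-> w/(s^2+w^2)
With w = 7: L{4*sin(7t)*u(t)} = 28/(s^2+49)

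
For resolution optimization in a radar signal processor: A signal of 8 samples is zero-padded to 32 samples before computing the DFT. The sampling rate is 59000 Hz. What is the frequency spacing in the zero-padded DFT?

Original DFT: N = 8, resolution = f_s/N = 59000/8 = 7375 Hz
Zero-padded DFT: N = 32, resolution = f_s/N = 59000/32 = 7375/4 Hz
Zero-padding interpolates the spectrum (finer frequency grid)
but does NOT improve the true spectral resolution (ability to resolve close frequencies).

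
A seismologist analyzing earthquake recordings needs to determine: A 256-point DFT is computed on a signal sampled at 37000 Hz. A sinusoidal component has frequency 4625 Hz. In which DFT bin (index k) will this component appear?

DFT frequency resolution = f_s/N = 37000/256 = 4625/32 Hz
Bin index k = f_signal / resolution = 4625 / 4625/32 = 32
The signal frequency 4625 Hz falls in DFT bin k = 32.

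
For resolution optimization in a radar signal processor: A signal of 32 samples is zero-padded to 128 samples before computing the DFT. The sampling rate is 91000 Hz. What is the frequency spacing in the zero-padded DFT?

Original DFT: N = 32, resolution = f_s/N = 91000/32 = 11375/4 Hz
Zero-padded DFT: N = 128, resolution = f_s/N = 91000/128 = 11375/16 Hz
Zero-padding interpolates the spectrum (finer frequency grid)
but does NOT improve the true spectral resolution (ability to resolve close frequencies).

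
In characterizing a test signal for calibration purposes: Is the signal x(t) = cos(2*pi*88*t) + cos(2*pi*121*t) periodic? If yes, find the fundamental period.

f1 = 88 Hz, f2 = 121 Hz
Period T1 = 1/88, T2 = 1/121
Ratio T1/T2 = 121/88, which is rational.
The signal is periodic with fundamental period T = 1/GCD(88,121) = 1/11 s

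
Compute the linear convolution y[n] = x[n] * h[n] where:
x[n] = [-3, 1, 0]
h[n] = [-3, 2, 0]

y[n] = sum_k x[k]*h[n-k]. Output length = len(x) + len(h) - 1 = 3 + 3 - 1 = 5.
y[0] = -3*-3 = 9
y[1] = 1*-3 + -3*2 = -9
y[2] = 0*-3 + 1*2 + -3*0 = 2
y[3] = 0*2 + 1*0 = 0
y[4] = 0*0 = 0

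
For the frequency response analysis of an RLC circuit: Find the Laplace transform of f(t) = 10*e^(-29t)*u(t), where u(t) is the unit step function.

Standard Laplace transform pair:
e^(-at)*u(t) <-> 1/(s+a)
With a = 29: L{10*e^(-29t)*u(t)} = 10/(s+29), ROC: Re(s) > -29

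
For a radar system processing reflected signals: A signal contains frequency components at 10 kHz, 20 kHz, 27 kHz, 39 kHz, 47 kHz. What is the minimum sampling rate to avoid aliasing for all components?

The highest frequency component is f_max = 47 kHz.
Nyquist rate = 2 * f_max = 2 * 47 kHz = 94 kHz.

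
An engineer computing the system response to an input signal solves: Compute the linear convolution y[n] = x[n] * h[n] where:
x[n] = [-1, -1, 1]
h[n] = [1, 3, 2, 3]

y[n] = sum_k x[k]*h[n-k]. Output length = len(x) + len(h) - 1 = 3 + 4 - 1 = 6.
y[0] = -1*1 = -1
y[1] = -1*1 + -1*3 = -4
y[2] = 1*1 + -1*3 + -1*2 = -4
y[3] = 1*3 + -1*2 + -1*3 = -2
y[4] = 1*2 + -1*3 = -1
y[5] = 1*3 = 3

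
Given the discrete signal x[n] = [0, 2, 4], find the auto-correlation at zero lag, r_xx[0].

The auto-correlation at zero lag r_xx[0] equals the signal energy.
r_xx[0] = sum of x[n]^2 = 0^2 + 2^2 + 4^2
= 0 + 4 + 16 = 20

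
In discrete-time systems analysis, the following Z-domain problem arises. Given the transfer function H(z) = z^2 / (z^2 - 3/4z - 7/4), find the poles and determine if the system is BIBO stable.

Poles are roots of the denominator: z^2 - 3/4z - 7/4 = 0.
Quadratic formula: z = [-(-3/4) +/- sqrt((-3/4)^2 - 4*(-7/4))] / 2
Discriminant = 9/16 + 7 = 121/16; sqrt = 11/4.
z = (3/4 +/- 11/4) / 2 => z = 7/4 or z = -1.
|p1| = 7/4, |p2| = 1.
For BIBO stability, all poles must lie inside the unit circle (|p| < 1).
System is UNSTABLE since at least one |p| >= 1.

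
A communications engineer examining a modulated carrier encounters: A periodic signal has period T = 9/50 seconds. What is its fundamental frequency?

The fundamental frequency is the reciprocal of the period.
f = 1/T = 1/(9/50) = 50/9 Hz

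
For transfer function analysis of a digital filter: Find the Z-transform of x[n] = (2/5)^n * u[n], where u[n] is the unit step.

The Z-transform of a^n * u[n] is z/(z-a) for |z| > |a|.
Here a = 2/5, so X(z) = z/(z - (2/5)) = 5z/(5z - 2)
ROC: |z| > 2/5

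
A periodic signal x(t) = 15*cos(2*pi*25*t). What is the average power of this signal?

Average power of A*cos(wt) is A^2/2.
P = 15^2 / 2 = 225/2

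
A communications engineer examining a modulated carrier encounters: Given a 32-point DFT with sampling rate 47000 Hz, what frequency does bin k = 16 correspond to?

The frequency of DFT bin k is: f_k = k * f_s / N
f_16 = 16 * 47000 / 32 = 23500 Hz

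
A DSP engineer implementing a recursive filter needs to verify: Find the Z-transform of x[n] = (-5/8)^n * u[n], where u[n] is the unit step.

The Z-transform of a^n * u[n] is z/(z-a) for |z| > |a|.
Here a = -5/8, so X(z) = z/(z - (-5/8)) = 8z/(8z + 5)
ROC: |z| > 5/8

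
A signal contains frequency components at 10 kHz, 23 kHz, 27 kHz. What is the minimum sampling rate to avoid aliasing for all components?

The highest frequency component is f_max = 27 kHz.
Nyquist rate = 2 * f_max = 2 * 27 kHz = 54 kHz.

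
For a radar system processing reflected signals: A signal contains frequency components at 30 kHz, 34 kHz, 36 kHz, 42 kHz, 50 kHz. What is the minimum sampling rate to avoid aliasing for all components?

The highest frequency component is f_max = 50 kHz.
Nyquist rate = 2 * f_max = 2 * 50 kHz = 100 kHz.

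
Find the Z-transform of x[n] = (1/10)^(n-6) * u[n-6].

Time-shifting property: if X(z) = Z{x[n]}, then Z{x[n-d]} = z^(-d) * X(z)
X(z) = z/(z - 1/10) for x[n] = (1/10)^n * u[n]
Z{x[n-6]} = z^(-6) * z/(z - 1/10) = z^(-5)/(z - 1/10)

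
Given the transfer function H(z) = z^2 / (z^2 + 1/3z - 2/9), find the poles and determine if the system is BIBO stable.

Poles are roots of the denominator: z^2 + 1/3z - 2/9 = 0.
Quadratic formula: z = [-(1/3) +/- sqrt((1/3)^2 - 4*(-2/9))] / 2
Discriminant = 1/9 + 8/9 = 1; sqrt = 1.
z = (-1/3 +/- 1) / 2 => z = 1/3 or z = -2/3.
|p1| = 1/3, |p2| = 2/3.
For BIBO stability, all poles must lie inside the unit circle (|p| < 1).
System is STABLE since both |p| < 1.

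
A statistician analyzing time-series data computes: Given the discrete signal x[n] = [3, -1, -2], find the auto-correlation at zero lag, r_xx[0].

The auto-correlation at zero lag r_xx[0] equals the signal energy.
r_xx[0] = sum of x[n]^2 = 3^2 + (-1)^2 + (-2)^2
= 9 + 1 + 4 = 14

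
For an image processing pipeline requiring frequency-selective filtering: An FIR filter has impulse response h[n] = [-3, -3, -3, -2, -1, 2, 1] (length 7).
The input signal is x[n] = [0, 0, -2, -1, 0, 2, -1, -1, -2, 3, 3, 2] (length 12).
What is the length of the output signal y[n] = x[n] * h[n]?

For linear convolution, the output length is:
len(y) = len(x) + len(h) - 1 = 12 + 7 - 1 = 18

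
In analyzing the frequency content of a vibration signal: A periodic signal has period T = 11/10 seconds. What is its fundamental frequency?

The fundamental frequency is the reciprocal of the period.
f = 1/T = 1/(11/10) = 10/11 Hz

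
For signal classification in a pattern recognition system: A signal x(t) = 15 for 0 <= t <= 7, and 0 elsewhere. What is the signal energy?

Energy = integral of |x(t)|^2 dt over the signal duration
= 15^2 * 7 = 225 * 7 = 1575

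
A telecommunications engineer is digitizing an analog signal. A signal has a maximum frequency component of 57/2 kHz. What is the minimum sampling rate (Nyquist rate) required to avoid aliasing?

By the Nyquist-Shannon sampling theorem,
the minimum sampling rate (Nyquist rate) must be at least 2 * f_max.
Nyquist rate = 2 * 57/2 kHz = 57 kHz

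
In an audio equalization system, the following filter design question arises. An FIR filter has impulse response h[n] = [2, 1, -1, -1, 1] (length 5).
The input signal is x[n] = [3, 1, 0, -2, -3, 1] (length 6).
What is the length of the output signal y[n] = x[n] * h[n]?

For linear convolution, the output length is:
len(y) = len(x) + len(h) - 1 = 6 + 5 - 1 = 10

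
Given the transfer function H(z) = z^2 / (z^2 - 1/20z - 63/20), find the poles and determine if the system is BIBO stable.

Poles are roots of the denominator: z^2 - 1/20z - 63/20 = 0.
Quadratic formula: z = [-(-1/20) +/- sqrt((-1/20)^2 - 4*(-63/20))] / 2
Discriminant = 1/400 + 63/5 = 5041/400; sqrt = 71/20.
z = (1/20 +/- 71/20) / 2 => z = 9/5 or z = -7/4.
|p1| = 7/4, |p2| = 9/5.
For BIBO stability, all poles must lie inside the unit circle (|p| < 1).
System is UNSTABLE since at least one |p| >= 1.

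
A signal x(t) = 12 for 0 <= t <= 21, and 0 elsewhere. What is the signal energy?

Energy = integral of |x(t)|^2 dt over the signal duration
= 12^2 * 21 = 144 * 21 = 3024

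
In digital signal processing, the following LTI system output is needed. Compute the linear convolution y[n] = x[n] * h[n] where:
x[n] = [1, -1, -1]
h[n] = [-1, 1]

y[n] = sum_k x[k]*h[n-k]. Output length = len(x) + len(h) - 1 = 3 + 2 - 1 = 4.
y[0] = 1*-1 = -1
y[1] = -1*-1 + 1*1 = 2
y[2] = -1*-1 + -1*1 = 0
y[3] = -1*1 = -1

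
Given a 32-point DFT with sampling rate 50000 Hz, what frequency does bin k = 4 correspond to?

The frequency of DFT bin k is: f_k = k * f_s / N
f_4 = 4 * 50000 / 32 = 6250 Hz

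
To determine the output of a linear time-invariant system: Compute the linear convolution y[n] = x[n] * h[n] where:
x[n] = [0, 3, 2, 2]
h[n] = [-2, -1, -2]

y[n] = sum_k x[k]*h[n-k]. Output length = len(x) + len(h) - 1 = 4 + 3 - 1 = 6.
y[0] = 0*-2 = 0
y[1] = 3*-2 + 0*-1 = -6
y[2] = 2*-2 + 3*-1 + 0*-2 = -7
y[3] = 2*-2 + 2*-1 + 3*-2 = -12
y[4] = 2*-1 + 2*-2 = -6
y[5] = 2*-2 = -4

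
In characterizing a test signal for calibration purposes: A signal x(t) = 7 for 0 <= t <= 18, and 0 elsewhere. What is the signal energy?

Energy = integral of |x(t)|^2 dt over the signal duration
= 7^2 * 18 = 49 * 18 = 882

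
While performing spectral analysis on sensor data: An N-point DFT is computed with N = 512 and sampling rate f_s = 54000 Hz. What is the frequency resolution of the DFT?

DFT frequency resolution = f_s / N
= 54000 / 512 = 3375/32 Hz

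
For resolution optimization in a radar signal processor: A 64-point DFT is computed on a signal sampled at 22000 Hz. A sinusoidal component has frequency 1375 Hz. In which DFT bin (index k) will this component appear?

DFT frequency resolution = f_s/N = 22000/64 = 1375/4 Hz
Bin index k = f_signal / resolution = 1375 / 1375/4 = 4
The signal frequency 1375 Hz falls in DFT bin k = 4.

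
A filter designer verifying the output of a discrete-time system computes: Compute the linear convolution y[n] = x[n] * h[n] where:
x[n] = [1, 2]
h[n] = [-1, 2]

y[n] = sum_k x[k]*h[n-k]. Output length = len(x) + len(h) - 1 = 2 + 2 - 1 = 3.
y[0] = 1*-1 = -1
y[1] = 2*-1 + 1*2 = 0
y[2] = 2*2 = 4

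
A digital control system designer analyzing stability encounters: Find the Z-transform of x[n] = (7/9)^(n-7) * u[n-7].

Time-shifting property: if X(z) = Z{x[n]}, then Z{x[n-d]} = z^(-d) * X(z)
X(z) = z/(z - 7/9) for x[n] = (7/9)^n * u[n]
Z{x[n-7]} = z^(-7) * z/(z - 7/9) = z^(-6)/(z - 7/9)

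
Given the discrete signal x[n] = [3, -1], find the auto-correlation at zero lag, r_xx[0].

The auto-correlation at zero lag r_xx[0] equals the signal energy.
r_xx[0] = sum of x[n]^2 = 3^2 + (-1)^2
= 9 + 1 = 10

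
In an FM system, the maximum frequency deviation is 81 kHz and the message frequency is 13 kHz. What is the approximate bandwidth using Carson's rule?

Carson's rule: BW = 2*(delta_f + f_m)
= 2*(81 + 13) kHz = 188 kHz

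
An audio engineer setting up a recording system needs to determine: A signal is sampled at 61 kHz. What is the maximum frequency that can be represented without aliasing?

The maximum frequency that can be represented without aliasing
is the Nyquist frequency: f_max = f_s / 2 = 61 kHz / 2 = 61/2 kHz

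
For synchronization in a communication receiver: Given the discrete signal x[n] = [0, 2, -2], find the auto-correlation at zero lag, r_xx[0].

The auto-correlation at zero lag r_xx[0] equals the signal energy.
r_xx[0] = sum of x[n]^2 = 0^2 + 2^2 + (-2)^2
= 0 + 4 + 4 = 8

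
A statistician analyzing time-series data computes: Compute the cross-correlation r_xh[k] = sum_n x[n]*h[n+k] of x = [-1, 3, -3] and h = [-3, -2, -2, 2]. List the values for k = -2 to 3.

Both sequences indexed from 0 and zero outside their support.
Lags with overlap: k = -2 to 3.
  r_xh[-2] = x[2]*h[0] = 9
  r_xh[-1] = x[1]*h[0] + x[2]*h[1] = -3
  r_xh[0] = x[0]*h[0] + x[1]*h[1] + x[2]*h[2] = 3
  r_xh[1] = x[0]*h[1] + x[1]*h[2] + x[2]*h[3] = -10
  r_xh[2] = x[0]*h[2] + x[1]*h[3] = 8
  r_xh[3] = x[0]*h[3] = -2
r_xh = [9, -3, 3, -10, 8, -2] (for k = -2, ..., 3)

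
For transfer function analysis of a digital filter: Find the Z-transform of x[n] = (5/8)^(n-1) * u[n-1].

Time-shifting property: if X(z) = Z{x[n]}, then Z{x[n-d]} = z^(-d) * X(z)
X(z) = z/(z - 5/8) for x[n] = (5/8)^n * u[n]
Z{x[n-1]} = z^(-1) * z/(z - 5/8) = 1/(z - 5/8)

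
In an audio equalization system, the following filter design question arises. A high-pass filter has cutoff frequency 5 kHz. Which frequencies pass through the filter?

A high-pass filter passes all frequencies above the cutoff frequency 5 kHz and attenuates lower frequencies.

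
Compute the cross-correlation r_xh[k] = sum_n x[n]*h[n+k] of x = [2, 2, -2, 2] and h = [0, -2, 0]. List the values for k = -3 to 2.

Both sequences indexed from 0 and zero outside their support.
Lags with overlap: k = -3 to 2.
  r_xh[-3] = x[3]*h[0] = 0
  r_xh[-2] = x[2]*h[0] + x[3]*h[1] = -4
  r_xh[-1] = x[1]*h[0] + x[2]*h[1] + x[3]*h[2] = 4
  r_xh[0] = x[0]*h[0] + x[1]*h[1] + x[2]*h[2] = -4
  r_xh[1] = x[0]*h[1] + x[1]*h[2] = -4
  r_xh[2] = x[0]*h[2] = 0
r_xh = [0, -4, 4, -4, -4, 0] (for k = -3, ..., 2)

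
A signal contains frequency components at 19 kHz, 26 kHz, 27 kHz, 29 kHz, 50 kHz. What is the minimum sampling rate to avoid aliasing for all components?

The highest frequency component is f_max = 50 kHz.
Nyquist rate = 2 * f_max = 2 * 50 kHz = 100 kHz.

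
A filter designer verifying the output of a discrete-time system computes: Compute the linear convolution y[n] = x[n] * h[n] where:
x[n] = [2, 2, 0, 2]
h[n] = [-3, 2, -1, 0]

y[n] = sum_k x[k]*h[n-k]. Output length = len(x) + len(h) - 1 = 4 + 4 - 1 = 7.
y[0] = 2*-3 = -6
y[1] = 2*-3 + 2*2 = -2
y[2] = 0*-3 + 2*2 + 2*-1 = 2
y[3] = 2*-3 + 0*2 + 2*-1 + 2*0 = -8
y[4] = 2*2 + 0*-1 + 2*0 = 4
y[5] = 2*-1 + 0*0 = -2
y[6] = 2*0 = 0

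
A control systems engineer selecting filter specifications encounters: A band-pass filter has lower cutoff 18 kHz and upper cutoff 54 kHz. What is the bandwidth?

Bandwidth = f_high - f_low
= 54 kHz - 18 kHz = 36 kHz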